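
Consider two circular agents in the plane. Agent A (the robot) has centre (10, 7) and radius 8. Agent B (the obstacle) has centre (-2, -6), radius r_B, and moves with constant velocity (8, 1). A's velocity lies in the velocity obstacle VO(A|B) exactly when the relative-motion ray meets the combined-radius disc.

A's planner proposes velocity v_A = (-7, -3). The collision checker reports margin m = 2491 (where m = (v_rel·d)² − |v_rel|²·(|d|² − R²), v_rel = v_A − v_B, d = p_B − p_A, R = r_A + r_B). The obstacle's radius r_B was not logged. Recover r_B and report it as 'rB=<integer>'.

m = 2491
d = (-12, -13);  v_rel = (-15, -4),  |v_rel|² = 241
v_rel×d = (-15)·(-13) − (-4)·(-12) = 147
since m = R²·241 − 147²:  R² = (21609 + 2491) / 241 = 100
R = √100 = 10  ⇒  r_B = 10 − 8 = 2

rB=2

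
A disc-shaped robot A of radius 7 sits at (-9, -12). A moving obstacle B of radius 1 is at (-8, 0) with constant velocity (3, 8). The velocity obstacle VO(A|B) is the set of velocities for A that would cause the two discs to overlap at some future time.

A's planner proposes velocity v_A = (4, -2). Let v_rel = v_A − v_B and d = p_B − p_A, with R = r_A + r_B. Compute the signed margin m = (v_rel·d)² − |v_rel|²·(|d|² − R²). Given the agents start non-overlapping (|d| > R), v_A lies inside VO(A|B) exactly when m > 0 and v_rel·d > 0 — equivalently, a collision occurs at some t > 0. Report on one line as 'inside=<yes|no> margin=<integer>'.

d = (1, 12),  |d|² = 145;  R = 7+1 = 8,  c = 145−8² = 81
v_rel = (1, -10),  |v_rel|² = 101;  v_rel·d = (1)·(1) + (-10)·(12) = -119
101·t² + 238·t + 81 = 0  ⇒  m = (-119)² − 101·81 = 5980
m = 5980 > 0,  v_rel·d = -119 < 0  ⇒  outside

inside=no margin=5980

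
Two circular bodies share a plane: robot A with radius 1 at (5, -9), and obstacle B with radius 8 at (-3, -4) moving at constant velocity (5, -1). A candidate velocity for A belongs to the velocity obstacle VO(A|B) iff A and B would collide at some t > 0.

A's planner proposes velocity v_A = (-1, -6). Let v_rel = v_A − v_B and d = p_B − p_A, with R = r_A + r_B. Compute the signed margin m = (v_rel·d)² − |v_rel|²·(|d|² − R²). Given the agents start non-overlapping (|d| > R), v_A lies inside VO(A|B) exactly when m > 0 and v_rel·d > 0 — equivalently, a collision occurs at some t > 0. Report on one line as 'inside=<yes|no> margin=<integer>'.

d = (-8, 5),  |d|² = 89;  R = 1+8 = 9,  c = 89−9² = 8
v_rel = (-6, -5),  |v_rel|² = 61;  v_rel·d = (-6)·(-8) + (-5)·(5) = 23
61·t² − 46·t + 8 = 0  ⇒  m = 23² − 61·8 = 41
m = 41 > 0,  v_rel·d = 23 > 0  ⇒  inside

inside=yes margin=41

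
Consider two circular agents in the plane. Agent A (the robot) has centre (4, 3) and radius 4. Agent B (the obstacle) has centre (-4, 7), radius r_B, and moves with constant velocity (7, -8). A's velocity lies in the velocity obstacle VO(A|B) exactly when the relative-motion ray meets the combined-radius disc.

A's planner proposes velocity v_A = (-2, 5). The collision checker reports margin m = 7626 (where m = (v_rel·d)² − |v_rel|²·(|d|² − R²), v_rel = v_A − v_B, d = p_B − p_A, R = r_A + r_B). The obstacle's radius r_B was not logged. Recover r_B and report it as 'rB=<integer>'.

m = 7626
d = (-8, 4);  v_rel = (-9, 13),  |v_rel|² = 250
v_rel×d = (-9)·(4) − (13)·(-8) = 68
since m = R²·250 − 68²:  R² = (4624 + 7626) / 250 = 49
R = √49 = 7  ⇒  r_B = 7 − 4 = 3

rB=3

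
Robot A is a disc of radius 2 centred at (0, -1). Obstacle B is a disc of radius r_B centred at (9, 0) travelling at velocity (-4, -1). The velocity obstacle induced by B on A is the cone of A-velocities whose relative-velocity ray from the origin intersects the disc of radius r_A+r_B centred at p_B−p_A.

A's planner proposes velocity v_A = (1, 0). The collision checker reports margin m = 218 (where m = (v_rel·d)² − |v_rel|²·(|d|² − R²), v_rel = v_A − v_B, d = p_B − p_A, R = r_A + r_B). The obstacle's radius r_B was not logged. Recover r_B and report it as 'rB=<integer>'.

m = 218
d = (9, 1);  v_rel = (5, 1),  |v_rel|² = 26
v_rel×d = (5)·(1) − (1)·(9) = -4
since m = R²·26 − (-4)²:  R² = (16 + 218) / 26 = 9
R = √9 = 3  ⇒  r_B = 3 − 2 = 1

rB=1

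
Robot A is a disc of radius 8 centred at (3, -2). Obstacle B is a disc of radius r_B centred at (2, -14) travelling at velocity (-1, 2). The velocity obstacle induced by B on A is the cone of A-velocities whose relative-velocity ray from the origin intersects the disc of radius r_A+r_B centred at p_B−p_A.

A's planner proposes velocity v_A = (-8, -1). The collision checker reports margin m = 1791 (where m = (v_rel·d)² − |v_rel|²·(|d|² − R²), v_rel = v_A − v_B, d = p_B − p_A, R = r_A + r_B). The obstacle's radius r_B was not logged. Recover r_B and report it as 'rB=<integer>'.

m = 1791
d = (-1, -12);  v_rel = (-7, -3),  |v_rel|² = 58
v_rel×d = (-7)·(-12) − (-3)·(-1) = 81
since m = R²·58 − 81²:  R² = (6561 + 1791) / 58 = 144
R = √144 = 12  ⇒  r_B = 12 − 8 = 4

rB=4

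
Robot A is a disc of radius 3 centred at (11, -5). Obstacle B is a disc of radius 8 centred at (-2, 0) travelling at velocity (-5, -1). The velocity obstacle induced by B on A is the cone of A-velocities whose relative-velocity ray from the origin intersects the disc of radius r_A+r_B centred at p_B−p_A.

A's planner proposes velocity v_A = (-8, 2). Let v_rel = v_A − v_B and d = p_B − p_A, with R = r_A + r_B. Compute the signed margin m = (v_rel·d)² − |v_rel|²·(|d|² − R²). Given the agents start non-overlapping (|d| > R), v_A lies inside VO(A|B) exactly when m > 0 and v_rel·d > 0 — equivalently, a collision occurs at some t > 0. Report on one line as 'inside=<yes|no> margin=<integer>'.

d = (-13, 5),  |d|² = 194;  R = 3+8 = 11,  c = 194−11² = 73
v_rel = (-3, 3),  |v_rel|² = 18;  v_rel·d = (-3)·(-13) + (3)·(5) = 54
18·t² − 108·t + 73 = 0  ⇒  m = 54² − 18·73 = 1602
m = 1602 > 0,  v_rel·d = 54 > 0  ⇒  inside

inside=yes margin=1602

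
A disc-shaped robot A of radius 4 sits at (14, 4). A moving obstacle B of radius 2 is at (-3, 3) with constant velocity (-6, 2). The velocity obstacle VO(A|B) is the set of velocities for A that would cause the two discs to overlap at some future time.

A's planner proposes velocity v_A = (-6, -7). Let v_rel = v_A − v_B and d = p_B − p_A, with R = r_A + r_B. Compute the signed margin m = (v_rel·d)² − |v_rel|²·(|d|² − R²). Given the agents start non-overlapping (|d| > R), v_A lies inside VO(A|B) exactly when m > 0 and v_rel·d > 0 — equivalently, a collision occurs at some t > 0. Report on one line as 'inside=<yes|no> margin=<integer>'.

d = (-17, -1),  |d|² = 290;  R = 4+2 = 6,  c = 290−6² = 254
v_rel = (0, -9),  |v_rel|² = 81;  v_rel·d = (0)·(-17) + (-9)·(-1) = 9
81·t² − 18·t + 254 = 0  ⇒  m = 9² − 81·254 = -20493
m = -20493 < 0,  v_rel·d = 9 > 0  ⇒  outside

inside=no margin=-20493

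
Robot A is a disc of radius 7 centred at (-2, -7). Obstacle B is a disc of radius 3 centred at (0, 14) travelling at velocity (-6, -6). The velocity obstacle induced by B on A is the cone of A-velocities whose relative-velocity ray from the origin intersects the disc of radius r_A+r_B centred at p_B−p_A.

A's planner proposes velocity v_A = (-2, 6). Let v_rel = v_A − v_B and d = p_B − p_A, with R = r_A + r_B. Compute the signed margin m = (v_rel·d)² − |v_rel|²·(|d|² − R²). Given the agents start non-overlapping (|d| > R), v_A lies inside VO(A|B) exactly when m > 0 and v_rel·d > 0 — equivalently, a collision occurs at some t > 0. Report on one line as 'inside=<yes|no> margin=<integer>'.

d = (2, 21),  |d|² = 445;  R = 7+3 = 10,  c = 445−10² = 345
v_rel = (4, 12),  |v_rel|² = 160;  v_rel·d = (4)·(2) + (12)·(21) = 260
160·t² − 520·t + 345 = 0  ⇒  m = 260² − 160·345 = 12400
m = 12400 > 0,  v_rel·d = 260 > 0  ⇒  inside

inside=yes margin=12400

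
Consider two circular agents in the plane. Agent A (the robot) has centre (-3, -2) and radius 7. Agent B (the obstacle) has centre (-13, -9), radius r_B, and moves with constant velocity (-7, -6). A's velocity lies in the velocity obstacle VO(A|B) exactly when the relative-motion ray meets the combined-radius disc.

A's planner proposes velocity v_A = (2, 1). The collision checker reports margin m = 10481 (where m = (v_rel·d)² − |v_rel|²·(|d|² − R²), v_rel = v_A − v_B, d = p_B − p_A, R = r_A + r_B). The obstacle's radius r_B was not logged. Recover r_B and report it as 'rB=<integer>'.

m = 10481
d = (-10, -7);  v_rel = (9, 7),  |v_rel|² = 130
v_rel×d = (9)·(-7) − (7)·(-10) = 7
since m = R²·130 − 7²:  R² = (49 + 10481) / 130 = 81
R = √81 = 9  ⇒  r_B = 9 − 7 = 2

rB=2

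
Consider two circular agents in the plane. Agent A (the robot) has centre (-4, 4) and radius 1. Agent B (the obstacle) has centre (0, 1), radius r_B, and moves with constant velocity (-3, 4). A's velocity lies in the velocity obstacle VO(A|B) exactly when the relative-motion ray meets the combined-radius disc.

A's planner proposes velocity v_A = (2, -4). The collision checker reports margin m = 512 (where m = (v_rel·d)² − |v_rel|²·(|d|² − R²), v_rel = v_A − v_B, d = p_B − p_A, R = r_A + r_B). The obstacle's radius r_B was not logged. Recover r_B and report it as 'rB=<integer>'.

m = 512
d = (4, -3);  v_rel = (5, -8),  |v_rel|² = 89
v_rel×d = (5)·(-3) − (-8)·(4) = 17
since m = R²·89 − 17²:  R² = (289 + 512) / 89 = 9
R = √9 = 3  ⇒  r_B = 3 − 1 = 2

rB=2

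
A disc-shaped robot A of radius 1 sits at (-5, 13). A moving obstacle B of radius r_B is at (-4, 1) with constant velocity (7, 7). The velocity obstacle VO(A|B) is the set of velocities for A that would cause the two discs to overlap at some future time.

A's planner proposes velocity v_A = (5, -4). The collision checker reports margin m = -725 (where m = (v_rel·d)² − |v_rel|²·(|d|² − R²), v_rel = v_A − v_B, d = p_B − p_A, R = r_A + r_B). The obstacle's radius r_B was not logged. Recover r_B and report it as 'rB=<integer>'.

m = -725
d = (1, -12);  v_rel = (-2, -11),  |v_rel|² = 125
v_rel×d = (-2)·(-12) − (-11)·(1) = 35
since m = R²·125 − 35²:  R² = (1225 + -725) / 125 = 4
R = √4 = 2  ⇒  r_B = 2 − 1 = 1

rB=1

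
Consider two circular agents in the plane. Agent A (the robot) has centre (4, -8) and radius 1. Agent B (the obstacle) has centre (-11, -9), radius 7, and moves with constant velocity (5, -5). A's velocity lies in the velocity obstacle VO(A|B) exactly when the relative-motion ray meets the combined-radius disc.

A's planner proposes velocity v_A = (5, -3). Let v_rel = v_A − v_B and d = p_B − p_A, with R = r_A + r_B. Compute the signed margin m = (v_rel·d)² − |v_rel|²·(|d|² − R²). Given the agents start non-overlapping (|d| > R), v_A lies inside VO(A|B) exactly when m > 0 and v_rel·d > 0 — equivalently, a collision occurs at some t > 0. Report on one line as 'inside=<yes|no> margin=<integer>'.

d = (-15, -1),  |d|² = 226;  R = 1+7 = 8,  c = 226−8² = 162
v_rel = (0, 2),  |v_rel|² = 4;  v_rel·d = (0)·(-15) + (2)·(-1) = -2
4·t² + 4·t + 162 = 0  ⇒  m = (-2)² − 4·162 = -644
m = -644 < 0,  v_rel·d = -2 < 0  ⇒  outside

inside=no margin=-644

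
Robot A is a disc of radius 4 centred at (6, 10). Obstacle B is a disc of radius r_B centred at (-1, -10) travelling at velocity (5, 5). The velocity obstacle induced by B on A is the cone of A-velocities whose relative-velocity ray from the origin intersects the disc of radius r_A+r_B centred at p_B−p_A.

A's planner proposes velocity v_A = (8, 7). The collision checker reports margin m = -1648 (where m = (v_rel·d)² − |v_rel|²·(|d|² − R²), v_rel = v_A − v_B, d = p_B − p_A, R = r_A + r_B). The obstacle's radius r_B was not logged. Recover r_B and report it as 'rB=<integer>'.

m = -1648
d = (-7, -20);  v_rel = (3, 2),  |v_rel|² = 13
v_rel×d = (3)·(-20) − (2)·(-7) = -46
since m = R²·13 − (-46)²:  R² = (2116 + -1648) / 13 = 36
R = √36 = 6  ⇒  r_B = 6 − 4 = 2

rB=2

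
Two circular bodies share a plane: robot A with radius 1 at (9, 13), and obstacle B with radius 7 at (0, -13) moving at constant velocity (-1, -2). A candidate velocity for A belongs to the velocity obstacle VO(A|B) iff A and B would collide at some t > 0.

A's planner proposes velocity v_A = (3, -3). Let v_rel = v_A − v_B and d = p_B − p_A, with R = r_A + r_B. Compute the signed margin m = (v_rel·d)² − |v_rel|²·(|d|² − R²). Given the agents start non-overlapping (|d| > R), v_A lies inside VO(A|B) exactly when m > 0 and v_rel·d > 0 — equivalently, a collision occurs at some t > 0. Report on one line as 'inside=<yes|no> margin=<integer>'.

d = (-9, -26),  |d|² = 757;  R = 1+7 = 8,  c = 757−8² = 693
v_rel = (4, -1),  |v_rel|² = 17;  v_rel·d = (4)·(-9) + (-1)·(-26) = -10
17·t² + 20·t + 693 = 0  ⇒  m = (-10)² − 17·693 = -11681
m = -11681 < 0,  v_rel·d = -10 < 0  ⇒  outside

inside=no margin=-11681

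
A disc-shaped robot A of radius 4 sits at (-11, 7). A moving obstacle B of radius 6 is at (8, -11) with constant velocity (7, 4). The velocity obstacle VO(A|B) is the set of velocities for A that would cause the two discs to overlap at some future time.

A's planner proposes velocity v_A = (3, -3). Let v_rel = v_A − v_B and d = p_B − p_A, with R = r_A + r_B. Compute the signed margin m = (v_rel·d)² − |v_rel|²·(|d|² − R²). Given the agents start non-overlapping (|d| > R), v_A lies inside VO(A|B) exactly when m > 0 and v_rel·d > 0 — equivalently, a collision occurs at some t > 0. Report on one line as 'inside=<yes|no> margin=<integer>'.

d = (19, -18),  |d|² = 685;  R = 4+6 = 10,  c = 685−10² = 585
v_rel = (-4, -7),  |v_rel|² = 65;  v_rel·d = (-4)·(19) + (-7)·(-18) = 50
65·t² − 100·t + 585 = 0  ⇒  m = 50² − 65·585 = -35525
m = -35525 < 0,  v_rel·d = 50 > 0  ⇒  outside

inside=no margin=-35525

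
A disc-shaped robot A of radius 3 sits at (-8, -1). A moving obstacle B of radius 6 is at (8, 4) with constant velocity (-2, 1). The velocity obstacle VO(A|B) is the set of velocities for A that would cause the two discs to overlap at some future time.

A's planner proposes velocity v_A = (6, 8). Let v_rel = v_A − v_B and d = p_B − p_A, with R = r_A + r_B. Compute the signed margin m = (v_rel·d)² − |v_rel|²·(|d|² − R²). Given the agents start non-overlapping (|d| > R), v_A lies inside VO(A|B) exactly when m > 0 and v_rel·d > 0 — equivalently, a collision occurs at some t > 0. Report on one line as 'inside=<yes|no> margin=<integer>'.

d = (16, 5),  |d|² = 281;  R = 3+6 = 9,  c = 281−9² = 200
v_rel = (8, 7),  |v_rel|² = 113;  v_rel·d = (8)·(16) + (7)·(5) = 163
113·t² − 326·t + 200 = 0  ⇒  m = 163² − 113·200 = 3969
m = 3969 > 0,  v_rel·d = 163 > 0  ⇒  inside

inside=yes margin=3969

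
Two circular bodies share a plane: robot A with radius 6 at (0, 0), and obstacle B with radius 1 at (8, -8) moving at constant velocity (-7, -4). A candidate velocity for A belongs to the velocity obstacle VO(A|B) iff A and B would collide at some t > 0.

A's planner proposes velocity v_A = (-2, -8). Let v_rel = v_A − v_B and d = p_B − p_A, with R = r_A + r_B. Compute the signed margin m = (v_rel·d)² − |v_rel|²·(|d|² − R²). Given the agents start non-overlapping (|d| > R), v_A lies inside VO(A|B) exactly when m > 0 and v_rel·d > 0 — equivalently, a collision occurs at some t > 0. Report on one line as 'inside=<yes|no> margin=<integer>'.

d = (8, -8),  |d|² = 128;  R = 6+1 = 7,  c = 128−7² = 79
v_rel = (5, -4),  |v_rel|² = 41;  v_rel·d = (5)·(8) + (-4)·(-8) = 72
41·t² − 144·t + 79 = 0  ⇒  m = 72² − 41·79 = 1945
m = 1945 > 0,  v_rel·d = 72 > 0  ⇒  inside

inside=yes margin=1945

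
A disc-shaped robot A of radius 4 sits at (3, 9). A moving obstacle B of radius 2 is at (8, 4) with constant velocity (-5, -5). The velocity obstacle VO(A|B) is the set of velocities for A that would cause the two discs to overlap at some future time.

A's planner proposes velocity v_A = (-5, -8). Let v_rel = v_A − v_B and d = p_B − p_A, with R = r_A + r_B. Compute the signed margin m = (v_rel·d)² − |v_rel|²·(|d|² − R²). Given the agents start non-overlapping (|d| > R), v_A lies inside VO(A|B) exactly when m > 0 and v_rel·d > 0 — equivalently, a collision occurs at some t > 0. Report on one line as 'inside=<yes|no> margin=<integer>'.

d = (5, -5),  |d|² = 50;  R = 4+2 = 6,  c = 50−6² = 14
v_rel = (0, -3),  |v_rel|² = 9;  v_rel·d = (0)·(5) + (-3)·(-5) = 15
9·t² − 30·t + 14 = 0  ⇒  m = 15² − 9·14 = 99
m = 99 > 0,  v_rel·d = 15 > 0  ⇒  inside

inside=yes margin=99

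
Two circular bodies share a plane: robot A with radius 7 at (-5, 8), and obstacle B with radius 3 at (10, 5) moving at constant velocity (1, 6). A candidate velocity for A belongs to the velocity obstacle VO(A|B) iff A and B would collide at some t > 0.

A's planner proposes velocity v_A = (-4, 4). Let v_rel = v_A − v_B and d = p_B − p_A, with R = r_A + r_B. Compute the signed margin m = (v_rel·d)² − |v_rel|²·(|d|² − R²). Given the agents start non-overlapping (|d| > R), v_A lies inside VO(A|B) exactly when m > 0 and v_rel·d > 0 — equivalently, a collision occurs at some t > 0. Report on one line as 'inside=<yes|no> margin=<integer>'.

d = (15, -3),  |d|² = 234;  R = 7+3 = 10,  c = 234−10² = 134
v_rel = (-5, -2),  |v_rel|² = 29;  v_rel·d = (-5)·(15) + (-2)·(-3) = -69
29·t² + 138·t + 134 = 0  ⇒  m = (-69)² − 29·134 = 875
m = 875 > 0,  v_rel·d = -69 < 0  ⇒  outside

inside=no margin=875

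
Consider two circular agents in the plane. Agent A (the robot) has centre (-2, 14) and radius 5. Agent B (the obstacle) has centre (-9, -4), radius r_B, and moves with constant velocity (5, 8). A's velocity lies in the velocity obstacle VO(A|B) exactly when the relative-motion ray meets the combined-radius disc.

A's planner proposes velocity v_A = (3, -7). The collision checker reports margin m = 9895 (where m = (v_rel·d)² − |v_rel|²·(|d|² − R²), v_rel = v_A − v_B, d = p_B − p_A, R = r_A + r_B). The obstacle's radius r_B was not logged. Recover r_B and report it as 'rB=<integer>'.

m = 9895
d = (-7, -18);  v_rel = (-2, -15),  |v_rel|² = 229
v_rel×d = (-2)·(-18) − (-15)·(-7) = -69
since m = R²·229 − (-69)²:  R² = (4761 + 9895) / 229 = 64
R = √64 = 8  ⇒  r_B = 8 − 5 = 3

rB=3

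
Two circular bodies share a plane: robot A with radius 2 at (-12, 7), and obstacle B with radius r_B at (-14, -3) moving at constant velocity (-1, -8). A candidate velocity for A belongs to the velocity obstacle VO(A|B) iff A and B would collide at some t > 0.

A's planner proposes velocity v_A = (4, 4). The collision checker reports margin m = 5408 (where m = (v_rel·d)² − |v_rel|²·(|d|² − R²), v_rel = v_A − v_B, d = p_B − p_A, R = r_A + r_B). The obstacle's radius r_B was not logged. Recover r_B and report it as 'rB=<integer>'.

m = 5408
d = (-2, -10);  v_rel = (5, 12),  |v_rel|² = 169
v_rel×d = (5)·(-10) − (12)·(-2) = -26
since m = R²·169 − (-26)²:  R² = (676 + 5408) / 169 = 36
R = √36 = 6  ⇒  r_B = 6 − 2 = 4

rB=4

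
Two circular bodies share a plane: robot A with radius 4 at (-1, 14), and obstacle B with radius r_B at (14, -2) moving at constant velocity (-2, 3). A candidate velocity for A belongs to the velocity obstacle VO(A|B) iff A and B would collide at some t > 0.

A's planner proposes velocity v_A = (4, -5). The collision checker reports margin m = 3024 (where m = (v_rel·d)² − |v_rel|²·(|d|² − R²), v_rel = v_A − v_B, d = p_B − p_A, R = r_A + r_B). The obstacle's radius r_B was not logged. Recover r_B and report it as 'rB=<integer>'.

m = 3024
d = (15, -16);  v_rel = (6, -8),  |v_rel|² = 100
v_rel×d = (6)·(-16) − (-8)·(15) = 24
since m = R²·100 − 24²:  R² = (576 + 3024) / 100 = 36
R = √36 = 6  ⇒  r_B = 6 − 4 = 2

rB=2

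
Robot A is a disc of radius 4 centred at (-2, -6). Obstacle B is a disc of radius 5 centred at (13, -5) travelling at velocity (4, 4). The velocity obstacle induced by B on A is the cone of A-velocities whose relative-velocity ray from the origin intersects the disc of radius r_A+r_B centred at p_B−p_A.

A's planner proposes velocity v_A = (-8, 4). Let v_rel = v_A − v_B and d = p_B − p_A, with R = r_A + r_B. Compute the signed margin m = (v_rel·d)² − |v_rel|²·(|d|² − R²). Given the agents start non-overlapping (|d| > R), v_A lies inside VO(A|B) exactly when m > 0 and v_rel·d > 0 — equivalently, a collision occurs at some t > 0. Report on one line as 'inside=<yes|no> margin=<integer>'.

d = (15, 1),  |d|² = 226;  R = 4+5 = 9,  c = 226−9² = 145
v_rel = (-12, 0),  |v_rel|² = 144;  v_rel·d = (-12)·(15) + (0)·(1) = -180
144·t² + 360·t + 145 = 0  ⇒  m = (-180)² − 144·145 = 11520
m = 11520 > 0,  v_rel·d = -180 < 0  ⇒  outside

inside=no margin=11520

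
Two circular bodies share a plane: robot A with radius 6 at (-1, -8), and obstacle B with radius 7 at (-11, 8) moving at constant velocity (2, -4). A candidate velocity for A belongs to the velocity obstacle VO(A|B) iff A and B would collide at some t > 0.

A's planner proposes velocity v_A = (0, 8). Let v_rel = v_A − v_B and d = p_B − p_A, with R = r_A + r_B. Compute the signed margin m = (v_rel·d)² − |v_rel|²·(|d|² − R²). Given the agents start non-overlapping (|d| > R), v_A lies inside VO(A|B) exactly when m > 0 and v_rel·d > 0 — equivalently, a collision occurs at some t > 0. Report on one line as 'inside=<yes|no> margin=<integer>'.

d = (-10, 16),  |d|² = 356;  R = 6+7 = 13,  c = 356−13² = 187
v_rel = (-2, 12),  |v_rel|² = 148;  v_rel·d = (-2)·(-10) + (12)·(16) = 212
148·t² − 424·t + 187 = 0  ⇒  m = 212² − 148·187 = 17268
m = 17268 > 0,  v_rel·d = 212 > 0  ⇒  inside

inside=yes margin=17268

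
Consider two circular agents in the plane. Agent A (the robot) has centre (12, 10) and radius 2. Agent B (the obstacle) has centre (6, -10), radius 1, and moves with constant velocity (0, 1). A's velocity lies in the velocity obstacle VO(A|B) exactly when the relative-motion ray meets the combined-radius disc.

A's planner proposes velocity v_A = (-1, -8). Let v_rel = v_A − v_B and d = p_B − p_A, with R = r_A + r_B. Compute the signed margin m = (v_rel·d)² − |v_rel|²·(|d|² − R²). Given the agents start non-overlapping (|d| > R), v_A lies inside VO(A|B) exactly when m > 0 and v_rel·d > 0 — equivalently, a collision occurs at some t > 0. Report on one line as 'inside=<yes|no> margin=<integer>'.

d = (-6, -20),  |d|² = 436;  R = 2+1 = 3,  c = 436−3² = 427
v_rel = (-1, -9),  |v_rel|² = 82;  v_rel·d = (-1)·(-6) + (-9)·(-20) = 186
82·t² − 372·t + 427 = 0  ⇒  m = 186² − 82·427 = -418
m = -418 < 0,  v_rel·d = 186 > 0  ⇒  outside

inside=no margin=-418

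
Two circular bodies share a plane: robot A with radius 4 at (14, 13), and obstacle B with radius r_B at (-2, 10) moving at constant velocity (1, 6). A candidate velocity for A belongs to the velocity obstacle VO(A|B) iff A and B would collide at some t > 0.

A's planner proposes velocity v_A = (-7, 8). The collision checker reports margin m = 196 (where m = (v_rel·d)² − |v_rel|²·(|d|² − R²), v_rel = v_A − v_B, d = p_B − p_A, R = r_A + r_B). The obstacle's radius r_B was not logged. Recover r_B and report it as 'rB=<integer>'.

m = 196
d = (-16, -3);  v_rel = (-8, 2),  |v_rel|² = 68
v_rel×d = (-8)·(-3) − (2)·(-16) = 56
since m = R²·68 − 56²:  R² = (3136 + 196) / 68 = 49
R = √49 = 7  ⇒  r_B = 7 − 4 = 3

rB=3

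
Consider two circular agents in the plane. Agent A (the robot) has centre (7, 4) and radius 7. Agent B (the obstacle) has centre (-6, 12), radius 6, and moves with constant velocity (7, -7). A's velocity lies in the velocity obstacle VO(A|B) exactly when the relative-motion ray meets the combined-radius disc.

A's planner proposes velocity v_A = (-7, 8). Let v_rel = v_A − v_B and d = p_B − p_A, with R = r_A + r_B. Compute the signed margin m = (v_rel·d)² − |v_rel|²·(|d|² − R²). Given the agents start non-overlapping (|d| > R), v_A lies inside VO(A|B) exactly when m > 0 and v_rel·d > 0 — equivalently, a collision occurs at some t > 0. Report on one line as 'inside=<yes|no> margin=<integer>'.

d = (-13, 8),  |d|² = 233;  R = 7+6 = 13,  c = 233−13² = 64
v_rel = (-14, 15),  |v_rel|² = 421;  v_rel·d = (-14)·(-13) + (15)·(8) = 302
421·t² − 604·t + 64 = 0  ⇒  m = 302² − 421·64 = 64260
m = 64260 > 0,  v_rel·d = 302 > 0  ⇒  inside

inside=yes margin=64260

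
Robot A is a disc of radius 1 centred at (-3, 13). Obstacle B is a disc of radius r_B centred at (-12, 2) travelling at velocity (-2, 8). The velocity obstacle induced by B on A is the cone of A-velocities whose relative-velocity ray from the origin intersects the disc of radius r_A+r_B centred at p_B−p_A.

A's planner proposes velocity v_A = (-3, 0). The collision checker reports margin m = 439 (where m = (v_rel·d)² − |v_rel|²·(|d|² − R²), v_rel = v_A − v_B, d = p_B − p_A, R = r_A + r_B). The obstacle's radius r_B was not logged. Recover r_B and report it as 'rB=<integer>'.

m = 439
d = (-9, -11);  v_rel = (-1, -8),  |v_rel|² = 65
v_rel×d = (-1)·(-11) − (-8)·(-9) = -61
since m = R²·65 − (-61)²:  R² = (3721 + 439) / 65 = 64
R = √64 = 8  ⇒  r_B = 8 − 1 = 7

rB=7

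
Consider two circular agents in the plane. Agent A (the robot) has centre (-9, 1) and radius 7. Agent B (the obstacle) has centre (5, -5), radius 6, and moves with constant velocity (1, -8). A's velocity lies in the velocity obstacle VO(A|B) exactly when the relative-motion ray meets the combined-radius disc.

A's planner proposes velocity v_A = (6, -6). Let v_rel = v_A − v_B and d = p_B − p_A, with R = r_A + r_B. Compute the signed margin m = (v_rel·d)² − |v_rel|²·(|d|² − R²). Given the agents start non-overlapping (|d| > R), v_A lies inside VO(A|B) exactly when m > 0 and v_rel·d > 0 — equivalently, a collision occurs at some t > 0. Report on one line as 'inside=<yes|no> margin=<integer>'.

d = (14, -6),  |d|² = 232;  R = 7+6 = 13,  c = 232−13² = 63
v_rel = (5, 2),  |v_rel|² = 29;  v_rel·d = (5)·(14) + (2)·(-6) = 58
29·t² − 116·t + 63 = 0  ⇒  m = 58² − 29·63 = 1537
m = 1537 > 0,  v_rel·d = 58 > 0  ⇒  inside

inside=yes margin=1537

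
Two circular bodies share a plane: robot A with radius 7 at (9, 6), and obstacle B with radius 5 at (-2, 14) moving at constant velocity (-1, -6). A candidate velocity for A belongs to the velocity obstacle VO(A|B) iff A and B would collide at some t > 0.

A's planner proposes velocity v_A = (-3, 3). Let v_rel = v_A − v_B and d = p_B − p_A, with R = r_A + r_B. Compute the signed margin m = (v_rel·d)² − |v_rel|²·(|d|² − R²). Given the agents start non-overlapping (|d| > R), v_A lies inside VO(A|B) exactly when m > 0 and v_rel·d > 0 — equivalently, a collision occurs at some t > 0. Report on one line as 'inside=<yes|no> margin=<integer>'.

d = (-11, 8),  |d|² = 185;  R = 7+5 = 12,  c = 185−12² = 41
v_rel = (-2, 9),  |v_rel|² = 85;  v_rel·d = (-2)·(-11) + (9)·(8) = 94
85·t² − 188·t + 41 = 0  ⇒  m = 94² − 85·41 = 5351
m = 5351 > 0,  v_rel·d = 94 > 0  ⇒  inside

inside=yes margin=5351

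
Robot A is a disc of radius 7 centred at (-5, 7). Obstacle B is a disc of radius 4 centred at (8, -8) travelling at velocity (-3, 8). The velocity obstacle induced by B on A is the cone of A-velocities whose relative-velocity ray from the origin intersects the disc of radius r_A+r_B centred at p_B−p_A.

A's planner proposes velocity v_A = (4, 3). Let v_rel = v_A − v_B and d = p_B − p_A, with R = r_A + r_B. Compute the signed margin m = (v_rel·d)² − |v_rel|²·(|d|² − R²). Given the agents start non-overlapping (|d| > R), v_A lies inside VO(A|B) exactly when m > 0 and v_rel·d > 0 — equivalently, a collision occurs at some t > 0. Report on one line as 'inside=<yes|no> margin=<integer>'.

d = (13, -15),  |d|² = 394;  R = 7+4 = 11,  c = 394−11² = 273
v_rel = (7, -5),  |v_rel|² = 74;  v_rel·d = (7)·(13) + (-5)·(-15) = 166
74·t² − 332·t + 273 = 0  ⇒  m = 166² − 74·273 = 7354
m = 7354 > 0,  v_rel·d = 166 > 0  ⇒  inside

inside=yes margin=7354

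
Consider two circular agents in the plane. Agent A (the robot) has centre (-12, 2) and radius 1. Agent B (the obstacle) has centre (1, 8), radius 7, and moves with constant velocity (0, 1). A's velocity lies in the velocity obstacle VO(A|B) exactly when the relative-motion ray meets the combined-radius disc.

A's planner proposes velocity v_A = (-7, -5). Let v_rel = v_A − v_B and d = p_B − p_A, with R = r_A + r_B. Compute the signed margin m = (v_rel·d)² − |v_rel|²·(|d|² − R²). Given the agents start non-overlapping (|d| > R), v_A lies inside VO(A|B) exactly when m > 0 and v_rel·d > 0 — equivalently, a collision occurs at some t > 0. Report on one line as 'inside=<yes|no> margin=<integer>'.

d = (13, 6),  |d|² = 205;  R = 1+7 = 8,  c = 205−8² = 141
v_rel = (-7, -6),  |v_rel|² = 85;  v_rel·d = (-7)·(13) + (-6)·(6) = -127
85·t² + 254·t + 141 = 0  ⇒  m = (-127)² − 85·141 = 4144
m = 4144 > 0,  v_rel·d = -127 < 0  ⇒  outside

inside=no margin=4144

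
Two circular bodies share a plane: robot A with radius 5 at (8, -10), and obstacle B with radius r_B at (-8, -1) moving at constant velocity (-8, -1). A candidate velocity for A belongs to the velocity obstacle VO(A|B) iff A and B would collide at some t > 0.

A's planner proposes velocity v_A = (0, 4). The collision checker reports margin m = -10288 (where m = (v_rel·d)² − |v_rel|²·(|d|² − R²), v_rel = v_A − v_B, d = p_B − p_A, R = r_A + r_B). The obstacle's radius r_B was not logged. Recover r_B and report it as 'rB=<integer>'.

m = -10288
d = (-16, 9);  v_rel = (8, 5),  |v_rel|² = 89
v_rel×d = (8)·(9) − (5)·(-16) = 152
since m = R²·89 − 152²:  R² = (23104 + -10288) / 89 = 144
R = √144 = 12  ⇒  r_B = 12 − 5 = 7

rB=7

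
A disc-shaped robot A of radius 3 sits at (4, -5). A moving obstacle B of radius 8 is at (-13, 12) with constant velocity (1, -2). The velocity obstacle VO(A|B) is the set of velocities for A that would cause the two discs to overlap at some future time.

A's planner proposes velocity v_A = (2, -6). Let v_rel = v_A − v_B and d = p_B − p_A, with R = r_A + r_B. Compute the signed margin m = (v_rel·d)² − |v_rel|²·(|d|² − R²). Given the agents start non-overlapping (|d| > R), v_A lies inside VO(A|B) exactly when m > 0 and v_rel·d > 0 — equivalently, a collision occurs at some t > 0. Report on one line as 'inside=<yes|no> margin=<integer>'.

d = (-17, 17),  |d|² = 578;  R = 3+8 = 11,  c = 578−11² = 457
v_rel = (1, -4),  |v_rel|² = 17;  v_rel·d = (1)·(-17) + (-4)·(17) = -85
17·t² + 170·t + 457 = 0  ⇒  m = (-85)² − 17·457 = -544
m = -544 < 0,  v_rel·d = -85 < 0  ⇒  outside

inside=no margin=-544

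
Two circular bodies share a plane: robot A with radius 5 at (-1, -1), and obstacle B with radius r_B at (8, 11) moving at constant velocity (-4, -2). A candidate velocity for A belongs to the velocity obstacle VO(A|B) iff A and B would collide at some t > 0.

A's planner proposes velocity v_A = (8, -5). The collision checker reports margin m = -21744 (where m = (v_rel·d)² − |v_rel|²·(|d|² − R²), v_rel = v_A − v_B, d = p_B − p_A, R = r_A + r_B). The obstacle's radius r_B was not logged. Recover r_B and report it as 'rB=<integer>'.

m = -21744
d = (9, 12);  v_rel = (12, -3),  |v_rel|² = 153
v_rel×d = (12)·(12) − (-3)·(9) = 171
since m = R²·153 − 171²:  R² = (29241 + -21744) / 153 = 49
R = √49 = 7  ⇒  r_B = 7 − 5 = 2

rB=2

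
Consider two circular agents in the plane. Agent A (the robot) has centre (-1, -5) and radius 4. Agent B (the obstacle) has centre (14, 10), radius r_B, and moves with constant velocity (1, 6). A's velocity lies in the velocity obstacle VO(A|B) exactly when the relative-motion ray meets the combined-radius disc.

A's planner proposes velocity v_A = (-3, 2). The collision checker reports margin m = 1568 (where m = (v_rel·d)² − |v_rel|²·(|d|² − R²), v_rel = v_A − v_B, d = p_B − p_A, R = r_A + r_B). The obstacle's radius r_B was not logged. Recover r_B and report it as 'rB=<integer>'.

m = 1568
d = (15, 15);  v_rel = (-4, -4),  |v_rel|² = 32
v_rel×d = (-4)·(15) − (-4)·(15) = 0
since m = R²·32 − 0²:  R² = (0 + 1568) / 32 = 49
R = √49 = 7  ⇒  r_B = 7 − 4 = 3

rB=3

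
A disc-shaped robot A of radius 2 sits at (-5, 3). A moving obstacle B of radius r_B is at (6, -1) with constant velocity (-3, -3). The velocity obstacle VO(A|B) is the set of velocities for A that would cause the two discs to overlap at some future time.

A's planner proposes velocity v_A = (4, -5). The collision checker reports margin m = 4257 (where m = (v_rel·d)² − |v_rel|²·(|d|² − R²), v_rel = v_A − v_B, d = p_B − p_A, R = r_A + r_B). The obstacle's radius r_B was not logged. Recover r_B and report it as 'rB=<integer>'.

m = 4257
d = (11, -4);  v_rel = (7, -2),  |v_rel|² = 53
v_rel×d = (7)·(-4) − (-2)·(11) = -6
since m = R²·53 − (-6)²:  R² = (36 + 4257) / 53 = 81
R = √81 = 9  ⇒  r_B = 9 − 2 = 7

rB=7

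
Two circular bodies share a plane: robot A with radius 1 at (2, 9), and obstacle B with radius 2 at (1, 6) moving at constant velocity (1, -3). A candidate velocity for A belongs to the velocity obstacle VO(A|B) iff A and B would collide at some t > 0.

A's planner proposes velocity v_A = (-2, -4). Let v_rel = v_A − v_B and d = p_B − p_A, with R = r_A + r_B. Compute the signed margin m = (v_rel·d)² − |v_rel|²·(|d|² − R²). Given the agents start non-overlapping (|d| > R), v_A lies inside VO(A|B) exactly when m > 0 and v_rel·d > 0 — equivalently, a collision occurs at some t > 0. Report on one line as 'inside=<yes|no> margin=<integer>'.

d = (-1, -3),  |d|² = 10;  R = 1+2 = 3,  c = 10−3² = 1
v_rel = (-3, -1),  |v_rel|² = 10;  v_rel·d = (-3)·(-1) + (-1)·(-3) = 6
10·t² − 12·t + 1 = 0  ⇒  m = 6² − 10·1 = 26
m = 26 > 0,  v_rel·d = 6 > 0  ⇒  inside

inside=yes margin=26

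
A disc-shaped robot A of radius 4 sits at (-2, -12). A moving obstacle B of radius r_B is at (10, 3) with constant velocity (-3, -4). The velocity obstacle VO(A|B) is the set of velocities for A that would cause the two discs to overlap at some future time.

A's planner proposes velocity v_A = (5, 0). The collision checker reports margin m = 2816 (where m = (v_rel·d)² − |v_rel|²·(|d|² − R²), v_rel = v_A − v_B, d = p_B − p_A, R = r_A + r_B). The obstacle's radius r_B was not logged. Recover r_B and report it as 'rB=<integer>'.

m = 2816
d = (12, 15);  v_rel = (8, 4),  |v_rel|² = 80
v_rel×d = (8)·(15) − (4)·(12) = 72
since m = R²·80 − 72²:  R² = (5184 + 2816) / 80 = 100
R = √100 = 10  ⇒  r_B = 10 − 4 = 6

rB=6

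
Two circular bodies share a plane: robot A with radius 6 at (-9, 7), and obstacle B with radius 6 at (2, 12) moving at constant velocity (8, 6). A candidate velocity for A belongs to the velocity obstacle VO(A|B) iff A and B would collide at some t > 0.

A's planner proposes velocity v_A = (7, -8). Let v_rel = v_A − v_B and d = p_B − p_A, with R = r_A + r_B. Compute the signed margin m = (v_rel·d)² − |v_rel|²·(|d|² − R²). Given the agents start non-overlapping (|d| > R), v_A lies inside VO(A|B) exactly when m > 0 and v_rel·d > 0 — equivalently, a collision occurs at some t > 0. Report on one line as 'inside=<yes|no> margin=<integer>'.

d = (11, 5),  |d|² = 146;  R = 6+6 = 12,  c = 146−12² = 2
v_rel = (-1, -14),  |v_rel|² = 197;  v_rel·d = (-1)·(11) + (-14)·(5) = -81
197·t² + 162·t + 2 = 0  ⇒  m = (-81)² − 197·2 = 6167
m = 6167 > 0,  v_rel·d = -81 < 0  ⇒  outside

inside=no margin=6167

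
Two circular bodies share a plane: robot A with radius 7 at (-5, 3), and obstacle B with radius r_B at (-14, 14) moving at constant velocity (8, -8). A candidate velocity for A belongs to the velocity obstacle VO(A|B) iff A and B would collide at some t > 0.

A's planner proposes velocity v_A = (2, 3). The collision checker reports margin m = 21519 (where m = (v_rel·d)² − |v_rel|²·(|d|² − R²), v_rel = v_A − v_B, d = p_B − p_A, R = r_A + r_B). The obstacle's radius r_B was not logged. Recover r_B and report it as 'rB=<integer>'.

m = 21519
d = (-9, 11);  v_rel = (-6, 11),  |v_rel|² = 157
v_rel×d = (-6)·(11) − (11)·(-9) = 33
since m = R²·157 − 33²:  R² = (1089 + 21519) / 157 = 144
R = √144 = 12  ⇒  r_B = 12 − 7 = 5

rB=5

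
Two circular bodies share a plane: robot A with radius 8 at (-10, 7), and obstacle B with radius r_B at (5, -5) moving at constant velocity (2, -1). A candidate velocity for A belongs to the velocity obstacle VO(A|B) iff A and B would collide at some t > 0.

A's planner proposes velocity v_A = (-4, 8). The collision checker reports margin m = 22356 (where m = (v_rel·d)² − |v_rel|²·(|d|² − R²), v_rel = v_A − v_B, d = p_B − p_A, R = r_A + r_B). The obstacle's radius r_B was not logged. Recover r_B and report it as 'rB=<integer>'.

m = 22356
d = (15, -12);  v_rel = (-6, 9),  |v_rel|² = 117
v_rel×d = (-6)·(-12) − (9)·(15) = -63
since m = R²·117 − (-63)²:  R² = (3969 + 22356) / 117 = 225
R = √225 = 15  ⇒  r_B = 15 − 8 = 7

rB=7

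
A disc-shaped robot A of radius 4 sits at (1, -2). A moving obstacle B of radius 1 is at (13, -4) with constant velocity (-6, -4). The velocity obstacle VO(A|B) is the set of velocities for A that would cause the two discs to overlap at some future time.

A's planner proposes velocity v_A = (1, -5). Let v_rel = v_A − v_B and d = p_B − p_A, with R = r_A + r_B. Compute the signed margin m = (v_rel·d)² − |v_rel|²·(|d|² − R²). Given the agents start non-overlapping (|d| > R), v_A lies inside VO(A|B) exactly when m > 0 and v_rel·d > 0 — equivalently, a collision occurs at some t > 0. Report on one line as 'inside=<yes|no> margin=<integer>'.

d = (12, -2),  |d|² = 148;  R = 4+1 = 5,  c = 148−5² = 123
v_rel = (7, -1),  |v_rel|² = 50;  v_rel·d = (7)·(12) + (-1)·(-2) = 86
50·t² − 172·t + 123 = 0  ⇒  m = 86² − 50·123 = 1246
m = 1246 > 0,  v_rel·d = 86 > 0  ⇒  inside

inside=yes margin=1246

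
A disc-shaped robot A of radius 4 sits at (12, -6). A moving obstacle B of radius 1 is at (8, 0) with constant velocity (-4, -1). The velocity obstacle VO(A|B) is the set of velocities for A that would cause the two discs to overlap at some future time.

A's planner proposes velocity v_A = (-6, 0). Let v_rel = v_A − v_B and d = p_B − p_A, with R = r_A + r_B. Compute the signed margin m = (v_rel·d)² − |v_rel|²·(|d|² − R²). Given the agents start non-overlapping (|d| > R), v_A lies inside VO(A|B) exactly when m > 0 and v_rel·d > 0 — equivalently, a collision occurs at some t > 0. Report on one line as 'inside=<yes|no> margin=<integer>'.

d = (-4, 6),  |d|² = 52;  R = 4+1 = 5,  c = 52−5² = 27
v_rel = (-2, 1),  |v_rel|² = 5;  v_rel·d = (-2)·(-4) + (1)·(6) = 14
5·t² − 28·t + 27 = 0  ⇒  m = 14² − 5·27 = 61
m = 61 > 0,  v_rel·d = 14 > 0  ⇒  inside

inside=yes margin=61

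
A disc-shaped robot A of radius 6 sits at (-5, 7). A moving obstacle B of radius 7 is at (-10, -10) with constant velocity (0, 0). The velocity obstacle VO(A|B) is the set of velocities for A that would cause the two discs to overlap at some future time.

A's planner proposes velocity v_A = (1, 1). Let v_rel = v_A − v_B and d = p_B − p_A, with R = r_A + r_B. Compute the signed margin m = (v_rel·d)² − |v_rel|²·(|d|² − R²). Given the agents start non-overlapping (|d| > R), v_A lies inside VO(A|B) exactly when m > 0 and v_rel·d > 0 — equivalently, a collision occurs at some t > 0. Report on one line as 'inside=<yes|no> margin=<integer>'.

d = (-5, -17),  |d|² = 314;  R = 6+7 = 13,  c = 314−13² = 145
v_rel = (1, 1),  |v_rel|² = 2;  v_rel·d = (1)·(-5) + (1)·(-17) = -22
2·t² + 44·t + 145 = 0  ⇒  m = (-22)² − 2·145 = 194
m = 194 > 0,  v_rel·d = -22 < 0  ⇒  outside

inside=no margin=194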